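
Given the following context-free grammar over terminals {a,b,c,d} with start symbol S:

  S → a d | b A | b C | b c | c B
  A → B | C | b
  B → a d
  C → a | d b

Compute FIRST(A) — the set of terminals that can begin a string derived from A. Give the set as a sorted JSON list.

FIRST sets, iterate to fixpoint:
pass 1:
  A via A→b: +{b}
  B via B→a d: +{a}
  C via C→a: +{a}
  C via C→d b: +{d}
  S via S→a d: +{a}
  S via S→b A: +{b}
  S via S→c B: +{c}
  FIRST[S]={a,b,c}  FIRST[A]={b}  FIRST[B]={a}  FIRST[C]={a,d}
pass 2:
  A via A→B: +{a}
  A via A→C: +{d}
  FIRST[S]={a,b,c}  FIRST[A]={a,b,d}  FIRST[B]={a}  FIRST[C]={a,d}
pass 3: (no change)
  FIRST[S]={a,b,c}  FIRST[A]={a,b,d}  FIRST[B]={a}  FIRST[C]={a,d}

FIRST(A) = ["a", "b", "d"]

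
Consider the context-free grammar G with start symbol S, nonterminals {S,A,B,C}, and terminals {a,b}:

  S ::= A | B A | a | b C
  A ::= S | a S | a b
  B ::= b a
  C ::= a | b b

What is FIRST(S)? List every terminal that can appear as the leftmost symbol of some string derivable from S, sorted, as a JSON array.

FIRST sets, iterate to fixpoint:
round 1:
  A via A→a S: +{a}
  B via B→b a: +{b}
  C via C→a: +{a}
  C via C→b b: +{b}
  S via S→A: +{a}
  S via S→B A: +{b}
  FIRST(S)={a,b}  FIRST(A)={a}  FIRST(B)={b}  FIRST(C)={a,b}
round 2:
  A via A→S: +{b}
  FIRST(S)={a,b}  FIRST(A)={a,b}  FIRST(B)={b}  FIRST(C)={a,b}
round 3: (no change)
  FIRST(S)={a,b}  FIRST(A)={a,b}  FIRST(B)={b}  FIRST(C)={a,b}

FIRST(S) = ["a", "b"]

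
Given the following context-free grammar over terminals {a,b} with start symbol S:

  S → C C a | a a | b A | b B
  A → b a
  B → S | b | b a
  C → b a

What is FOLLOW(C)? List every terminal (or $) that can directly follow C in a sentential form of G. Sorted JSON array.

Compute FIRST by fixpoint:
pass 1:
  A via A→b a: +{b}
  B via B→b: +{b}
  C via C→b a: +{b}
  S via S→C C a: +{b}
  S via S→a a: +{a}
  S: {a,b}  A: {b}  B: {b}  C: {b}
pass 2:
  B via B→S: +{a}
  S: {a,b}  A: {b}  B: {a,b}  C: {b}
pass 3: (no change)
  S: {a,b}  A: {b}  B: {a,b}  C: {b}

FOLLOW iteration:
FOLLOW(S) := {$}
[1]
  S→C C a: FOLLOW(C) ⊇ FIRST(C) = {b}; new: +{b}
  S→C C a: FOLLOW(C) ⊇ FIRST(a) = {a}; new: +{a}
  S→b A: FOLLOW(A) ⊇ FOLLOW(S) ⊇ {$}; new: +{$}
  S→b B: FOLLOW(B) ⊇ FOLLOW(S) ⊇ {$}; new: +{$}
  FOLLOW(S)={$}  FOLLOW(A)={$}  FOLLOW(B)={$}  FOLLOW(C)={a,b}
[2] (no change)
  FOLLOW(S)={$}  FOLLOW(A)={$}  FOLLOW(B)={$}  FOLLOW(C)={a,b}

FOLLOW(C) = ["a", "b"]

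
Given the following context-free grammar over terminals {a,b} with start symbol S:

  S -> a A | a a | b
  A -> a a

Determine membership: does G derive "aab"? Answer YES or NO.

Convert to CNF:
  S -> T0 A | T0 T0 | b
  A -> T0 T0
  T0 -> a

CYK table (by increasing span):
  cell(0,0) a: {T0}  orig:{}
  cell(1,1) a: {T0}  orig:{}
  cell(2,2) b: {S}
  cell(0,1) aa: {A,S}
  cell(1,2) ab: ∅
  cell(0,2) aab: ∅

S ∉ T[0,2] ⇒ NO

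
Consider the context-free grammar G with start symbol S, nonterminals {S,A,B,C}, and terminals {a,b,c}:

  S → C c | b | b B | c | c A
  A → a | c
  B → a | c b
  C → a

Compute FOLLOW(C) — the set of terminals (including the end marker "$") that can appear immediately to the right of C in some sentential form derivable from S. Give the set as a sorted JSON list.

FIRST sets, iterate to fixpoint:
[1]
  A via A→a: +{a}
  A via A→c: +{c}
  B via B→a: +{a}
  B via B→c b: +{c}
  C via C→a: +{a}
  S via S→C c: +{a}
  S via S→b: +{b}
  S via S→c: +{c}
  FIRST[S]={a,b,c}  FIRST[A]={a,c}  FIRST[B]={a,c}  FIRST[C]={a}
[2] done
  FIRST[S]={a,b,c}  FIRST[A]={a,c}  FIRST[B]={a,c}  FIRST[C]={a}

FOLLOW iteration:
seed FOLLOW(S) with $
[1]
  S→C c: FOLLOW(C) ⊇ FIRST(c) = {c}; new: +{c}
  S→b B: FOLLOW(B) ⊇ FOLLOW(S) ⊇ {$}; new: +{$}
  S→c A: FOLLOW(A) ⊇ FOLLOW(S) ⊇ {$}; new: +{$}
  S: {$}  A: {$}  B: {$}  C: {c}
[2] (no change)
  S: {$}  A: {$}  B: {$}  C: {c}

FOLLOW(C) = ["c"]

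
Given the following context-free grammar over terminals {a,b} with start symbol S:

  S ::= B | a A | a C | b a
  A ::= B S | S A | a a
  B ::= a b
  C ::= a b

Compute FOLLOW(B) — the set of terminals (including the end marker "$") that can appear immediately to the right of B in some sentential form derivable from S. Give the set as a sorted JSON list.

FIRST iteration:
[1]
  A via A→a a: +{a}
  B via B→a b: +{a}
  C via C→a b: +{a}
  S via S→B: +{a}
  S via S→b a: +{b}
  FIRST(S)={a,b}  FIRST(A)={a}  FIRST(B)={a}  FIRST(C)={a}
[2]
  A via A→S A: +{b}
  FIRST(S)={a,b}  FIRST(A)={a,b}  FIRST(B)={a}  FIRST(C)={a}
[3] (stable)
  FIRST(S)={a,b}  FIRST(A)={a,b}  FIRST(B)={a}  FIRST(C)={a}

FOLLOW sets:
initialize: $ ∈ FOLLOW(S)
round 1:
  A→B S: FOLLOW(B) ⊇ FIRST(S) = {a,b}; new: +{a,b}
  A→S A: FOLLOW(S) ⊇ FIRST(A) = {a,b}; new: +{a,b}
  S→B: FOLLOW(B) ⊇ FOLLOW(S) ⊇ {$,a,b}; new: +{$}
  S→a A: FOLLOW(A) ⊇ FOLLOW(S) ⊇ {$,a,b}; new: +{$,a,b}
  S→a C: FOLLOW(C) ⊇ FOLLOW(S) ⊇ {$,a,b}; new: +{$,a,b}
  FOLLOW[S]={$,a,b}  FOLLOW[A]={$,a,b}  FOLLOW[B]={$,a,b}  FOLLOW[C]={$,a,b}
round 2: (stable)
  FOLLOW[S]={$,a,b}  FOLLOW[A]={$,a,b}  FOLLOW[B]={$,a,b}  FOLLOW[C]={$,a,b}

FOLLOW(B) = ["$", "a", "b"]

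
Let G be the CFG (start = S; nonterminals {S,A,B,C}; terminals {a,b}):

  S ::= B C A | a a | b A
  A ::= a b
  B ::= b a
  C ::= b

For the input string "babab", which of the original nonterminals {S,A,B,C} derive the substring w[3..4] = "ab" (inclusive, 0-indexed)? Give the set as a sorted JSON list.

CNF form of G:
  S -> B X2 | T0 T0 | T1 A
  A -> T0 T1
  B -> T1 T0
  C -> b
  T0 -> a
  T1 -> b
  X2 -> C A

CYK fill (cells [i..j] with 3 ≤ i ≤ j ≤ 4 only):
  cell(3,3) a: {T0}  orig:{}
  cell(4,4) b: {C,T1}  orig:{C}
  cell(3,4) ab: {A}

Original NTs in T[3,4] deriving "ab": ["A"]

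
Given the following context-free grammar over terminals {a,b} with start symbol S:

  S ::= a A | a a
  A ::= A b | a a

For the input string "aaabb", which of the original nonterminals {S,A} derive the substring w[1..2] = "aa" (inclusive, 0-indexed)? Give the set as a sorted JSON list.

Convert to CNF:
  S -> T1 A | T1 T1
  A -> A T0 | T1 T1
  T0 -> b
  T1 -> a

CYK table (by increasing span) — only the sub-triangle for w[1..2]:
  cell(1,1) a: {T1}  orig:{}
  cell(2,2) a: {T1}  orig:{}
  cell(1,2) aa: {A,S}

Original NTs in T[1,2] deriving "aa": ["A", "S"]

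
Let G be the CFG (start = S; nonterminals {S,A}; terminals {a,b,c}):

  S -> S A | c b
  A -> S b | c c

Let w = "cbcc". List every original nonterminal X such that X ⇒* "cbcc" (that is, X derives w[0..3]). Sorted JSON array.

CNF form of G:
  S -> S A | T1 T0
  A -> S T0 | T1 T1
  T0 -> b
  T1 -> c

CYK table (by increasing span) (cells [i..j] with 0 ≤ i ≤ j ≤ 3 only):
  [0..0]={T1}  "c"  orig:{}
  [1..1]={T0}  "b"  orig:{}
  [2..2]={T1}  "c"  orig:{}
  [3..3]={T1}  "c"  orig:{}
  [0..1]={S}  "cb"
  [1..2]=∅  "bc"
  [2..3]={A}  "cc"
  [0..2]=∅  "cbc"
  [1..3]=∅  "bcc"
  [0..3]={S}  "cbcc"

Original NTs in T[0,3] deriving "cbcc": ["S"]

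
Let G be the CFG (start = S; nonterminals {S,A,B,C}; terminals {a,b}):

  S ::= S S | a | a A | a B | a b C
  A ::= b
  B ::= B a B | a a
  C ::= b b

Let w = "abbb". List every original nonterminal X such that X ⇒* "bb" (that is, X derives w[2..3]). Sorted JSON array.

CNF form of G:
  S -> S S | T0 A | T0 B | T0 X3 | a
  A -> b
  B -> B X2 | T0 T0
  C -> T1 T1
  T0 -> a
  T1 -> b
  X2 -> T0 B
  X3 -> T1 C

Fill CYK table bottom-up (cells [i..j] with 2 ≤ i ≤ j ≤ 3 only):
  [2..2]={A,T1}  "b"  orig:{A}
  [3..3]={A,T1}  "b"  orig:{A}
  [2..3]={C}  "bb"

Original NTs in T[2,3] deriving "bb": ["C"]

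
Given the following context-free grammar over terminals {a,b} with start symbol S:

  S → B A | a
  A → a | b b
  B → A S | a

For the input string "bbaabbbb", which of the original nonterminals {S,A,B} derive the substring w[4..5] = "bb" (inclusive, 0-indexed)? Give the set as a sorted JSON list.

CNF form of G:
  S -> B A | a
  A -> T0 T0 | a
  B -> A S | a
  T0 -> b

Fill CYK table bottom-up (cells [i..j] with 4 ≤ i ≤ j ≤ 5 only):
  [4..4]={T0}  "b"  orig:{}
  [5..5]={T0}  "b"  orig:{}
  [4..5]={A}  "bb"

Original NTs in T[4,5] deriving "bb": ["A"]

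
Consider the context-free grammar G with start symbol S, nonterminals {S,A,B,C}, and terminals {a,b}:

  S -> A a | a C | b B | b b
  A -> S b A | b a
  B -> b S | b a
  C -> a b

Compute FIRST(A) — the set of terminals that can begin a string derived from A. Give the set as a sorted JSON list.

FIRST iteration:
[1]
  A via A→b a: +{b}
  B via B→b S: +{b}
  C via C→a b: +{a}
  S via S→A a: +{b}
  S via S→a C: +{a}
  FIRST[S]={a,b}  FIRST[A]={b}  FIRST[B]={b}  FIRST[C]={a}
[2]
  A via A→S b A: +{a}
  FIRST[S]={a,b}  FIRST[A]={a,b}  FIRST[B]={b}  FIRST[C]={a}
[3] (no change)
  FIRST[S]={a,b}  FIRST[A]={a,b}  FIRST[B]={b}  FIRST[C]={a}

FIRST(A) = ["a", "b"]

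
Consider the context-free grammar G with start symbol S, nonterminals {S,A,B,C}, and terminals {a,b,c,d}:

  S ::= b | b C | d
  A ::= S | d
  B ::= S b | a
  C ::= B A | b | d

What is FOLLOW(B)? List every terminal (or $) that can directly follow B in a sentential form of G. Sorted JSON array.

FIRST sets, iterate to fixpoint:
iter 1:
  A via A→d: +{d}
  B via B→a: +{a}
  C via C→B A: +{a}
  C via C→b: +{b}
  C via C→d: +{d}
  S via S→b: +{b}
  S via S→d: +{d}
  FIRST[S]={b,d}  FIRST[A]={d}  FIRST[B]={a}  FIRST[C]={a,b,d}
iter 2:
  A via A→S: +{b}
  B via B→S b: +{b,d}
  FIRST[S]={b,d}  FIRST[A]={b,d}  FIRST[B]={a,b,d}  FIRST[C]={a,b,d}
iter 3: done
  FIRST[S]={b,d}  FIRST[A]={b,d}  FIRST[B]={a,b,d}  FIRST[C]={a,b,d}

FOLLOW sets:
FOLLOW(S) := {$}
[1]
  B→S b: FOLLOW(S) ⊇ FIRST(b) = {b}; new: +{b}
  C→B A: FOLLOW(B) ⊇ FIRST(A) = {b,d}; new: +{b,d}
  S→b C: FOLLOW(C) ⊇ FOLLOW(S) ⊇ {$,b}; new: +{$,b}
  FOLLOW(S)={$,b}  FOLLOW(A)={}  FOLLOW(B)={b,d}  FOLLOW(C)={$,b}
[2]
  C→B A: FOLLOW(A) ⊇ FOLLOW(C) ⊇ {$,b}; new: +{$,b}
  FOLLOW(S)={$,b}  FOLLOW(A)={$,b}  FOLLOW(B)={b,d}  FOLLOW(C)={$,b}
[3] (no change)
  FOLLOW(S)={$,b}  FOLLOW(A)={$,b}  FOLLOW(B)={b,d}  FOLLOW(C)={$,b}

FOLLOW(B) = ["b", "d"]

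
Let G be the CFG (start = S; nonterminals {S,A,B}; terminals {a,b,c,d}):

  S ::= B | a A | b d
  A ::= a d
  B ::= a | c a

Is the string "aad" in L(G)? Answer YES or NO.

CNF form of G:
  S -> T0 A | T2 T0 | T3 T1 | a
  A -> T0 T1
  B -> T2 T0 | a
  T0 -> a
  T1 -> d
  T2 -> c
  T3 -> b

CYK fill:
  cell(0,0) a: {B,S,T0}  orig:{B,S}
  cell(1,1) a: {B,S,T0}  orig:{B,S}
  cell(2,2) d: {T1}  orig:{}
  cell(0,1) aa: ∅
  cell(1,2) ad: {A}
  cell(0,2) aad: {S}

S ∈ T[0,2] ⇒ YES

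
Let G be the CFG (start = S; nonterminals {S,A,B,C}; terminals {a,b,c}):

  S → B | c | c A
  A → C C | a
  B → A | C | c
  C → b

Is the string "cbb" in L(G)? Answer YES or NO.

CNF form of G:
  S -> C C | T0 A | a | b | c
  A -> C C | a
  B -> C C | a | b | c
  C -> b
  T0 -> c

Fill CYK table bottom-up:
  T[0,0] 'c' = {B,S,T0}  orig:{B,S}
  T[1,1] 'b' = {B,C,S}
  T[2,2] 'b' = {B,C,S}
  T[0,1] 'cb' = ∅
  T[1,2] 'bb' = {A,B,S}
  T[0,2] 'cbb' = {S}

S ∈ T[0,2] ⇒ YES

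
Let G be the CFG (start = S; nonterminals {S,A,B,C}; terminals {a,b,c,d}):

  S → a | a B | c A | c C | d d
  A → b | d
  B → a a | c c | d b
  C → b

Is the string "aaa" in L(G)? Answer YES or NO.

Convert to CNF:
  S -> T0 B | T1 A | T1 C | T2 T2 | a
  A -> b | d
  B -> T0 T0 | T1 T1 | T2 T3
  C -> b
  T0 -> a
  T1 -> c
  T2 -> d
  T3 -> b

CYK table (by increasing span):
  [0..0]={S,T0}  "a"  orig:{S}
  [1..1]={S,T0}  "a"  orig:{S}
  [2..2]={S,T0}  "a"  orig:{S}
  [0..1]={B}  "aa"
  [1..2]={B}  "aa"
  [0..2]={S}  "aaa"

S ∈ T[0,2] ⇒ YES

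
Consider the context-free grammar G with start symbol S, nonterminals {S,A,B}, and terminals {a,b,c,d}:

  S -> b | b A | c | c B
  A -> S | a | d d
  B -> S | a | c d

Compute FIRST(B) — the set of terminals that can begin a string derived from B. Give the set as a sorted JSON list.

FIRST sets, iterate to fixpoint:
[1]
  A via A→a: +{a}
  A via A→d d: +{d}
  B via B→a: +{a}
  B via B→c d: +{c}
  S via S→b: +{b}
  S via S→c: +{c}
  FIRST(S)={b,c}  FIRST(A)={a,d}  FIRST(B)={a,c}
[2]
  A via A→S: +{b,c}
  B via B→S: +{b}
  FIRST(S)={b,c}  FIRST(A)={a,b,c,d}  FIRST(B)={a,b,c}
[3] — fixpoint
  FIRST(S)={b,c}  FIRST(A)={a,b,c,d}  FIRST(B)={a,b,c}

FIRST(B) = ["a", "b", "c"]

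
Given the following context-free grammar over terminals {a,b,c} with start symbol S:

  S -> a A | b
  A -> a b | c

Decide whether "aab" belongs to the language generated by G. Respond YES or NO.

CNF form of G:
  S -> T0 A | b
  A -> T0 T1 | c
  T0 -> a
  T1 -> b

Fill CYK table bottom-up:
  T[0,0] 'a' = {T0}  orig:{}
  T[1,1] 'a' = {T0}  orig:{}
  T[2,2] 'b' = {S,T1}  orig:{S}
  T[0,1] 'aa' = ∅
  T[1,2] 'ab' = {A}
  T[0,2] 'aab' = {S}

S ∈ T[0,2] ⇒ YES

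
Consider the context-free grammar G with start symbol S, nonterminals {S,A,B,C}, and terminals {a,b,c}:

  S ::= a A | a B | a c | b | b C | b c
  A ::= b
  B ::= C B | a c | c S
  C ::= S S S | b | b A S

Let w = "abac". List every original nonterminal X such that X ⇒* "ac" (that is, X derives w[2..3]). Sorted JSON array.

CNF form of G:
  S -> T0 A | T0 B | T0 T1 | T2 C | T2 T1 | b
  A -> b
  B -> C B | T0 T1 | T1 S
  C -> S X3 | T2 X4 | b
  T0 -> a
  T1 -> c
  T2 -> b
  X3 -> S S
  X4 -> A S

CYK fill — only the sub-triangle for w[2..3]:
  [2..2]={T0}  "a"  orig:{}
  [3..3]={T1}  "c"  orig:{}
  [2..3]={B,S}  "ac"

Original NTs in T[2,3] deriving "ac": ["B", "S"]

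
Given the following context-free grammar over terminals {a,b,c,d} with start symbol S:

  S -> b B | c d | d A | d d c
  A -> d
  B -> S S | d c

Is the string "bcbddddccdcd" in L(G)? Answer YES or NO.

Convert to CNF:
  S -> T0 A | T0 X3 | T1 T0 | T2 B
  A -> d
  B -> S S | T0 T1
  T0 -> d
  T1 -> c
  T2 -> b
  X3 -> T0 T1

CYK fill:
  [0..0]={T2}  "b"  orig:{}
  [1..1]={T1}  "c"  orig:{}
  [2..2]={T2}  "b"  orig:{}
  [3..3]={A,T0}  "d"  orig:{A}
  [4..4]={A,T0}  "d"  orig:{A}
  [5..5]={A,T0}  "d"  orig:{A}
  [6..6]={A,T0}  "d"  orig:{A}
  [7..7]={T1}  "c"  orig:{}
  [8..8]={T1}  "c"  orig:{}
  [9..9]={A,T0}  "d"  orig:{A}
  [10..10]={T1}  "c"  orig:{}
  [11..11]={A,T0}  "d"  orig:{A}
  [0..1]=∅  "bc"
  [1..2]=∅  "cb"
  [2..3]=∅  "bd"
  [3..4]={S}  "dd"
  [4..5]={S}  "dd"
  [5..6]={S}  "dd"
  [6..7]={B,X3}  "dc"  orig:{B}
  [7..8]=∅  "cc"
  [8..9]={S}  "cd"
  [9..10]={B,X3}  "dc"  orig:{B}
  [10..11]={S}  "cd"
  [0..2]=∅  "bcb"
  [1..3]=∅  "cbd"
  [2..4]=∅  "bdd"
  [3..5]=∅  "ddd"
  [4..6]=∅  "ddd"
  [5..7]={S}  "ddc"
  [6..8]=∅  "dcc"
  [7..9]=∅  "ccd"
  [8..10]=∅  "cdc"
  [9..11]=∅  "dcd"
  [0..3]=∅  "bcbd"
  [1..4]=∅  "cbdd"
  [2..5]=∅  "bddd"
  [3..6]={B}  "dddd"
  [4..7]=∅  "dddc"
  [5..8]=∅  "ddcc"
  [6..9]=∅  "dccd"
  [7..10]=∅  "ccdc"
  [8..11]={B}  "cdcd"
  [0..4]=∅  "bcbdd"
  [1..5]=∅  "cbddd"
  [2..6]={S}  "bdddd"
  [3..7]={B}  "ddddc"
  [4..8]=∅  "dddcc"
  [5..9]={B}  "ddccd"
  [6..10]=∅  "dccdc"
  [7..11]=∅  "ccdcd"
  [0..5]=∅  "bcbddd"
  [1..6]=∅  "cbdddd"
  [2..7]={S}  "bddddc"
  [3..8]=∅  "ddddcc"
  [4..9]=∅  "dddccd"
  [5..10]=∅  "ddccdc"
  [6..11]=∅  "dccdcd"
  [0..6]=∅  "bcbdddd"
  [1..7]=∅  "cbddddc"
  [2..8]=∅  "bddddcc"
  [3..9]=∅  "ddddccd"
  [4..10]=∅  "dddccdc"
  [5..11]=∅  "ddccdcd"
  [0..7]=∅  "bcbddddc"
  [1..8]=∅  "cbddddcc"
  [2..9]={B}  "bddddccd"
  [3..10]=∅  "ddddccdc"
  [4..11]=∅  "dddccdcd"
  [0..8]=∅  "bcbddddcc"
  [1..9]=∅  "cbddddccd"
  [2..10]=∅  "bddddccdc"
  [3..11]=∅  "ddddccdcd"
  [0..9]=∅  "bcbddddccd"
  [1..10]=∅  "cbddddccdc"
  [2..11]=∅  "bddddccdcd"
  [0..10]=∅  "bcbddddccdc"
  [1..11]=∅  "cbddddccdcd"
  [0..11]=∅  "bcbddddccdcd"

S ∉ T[0,11] ⇒ NO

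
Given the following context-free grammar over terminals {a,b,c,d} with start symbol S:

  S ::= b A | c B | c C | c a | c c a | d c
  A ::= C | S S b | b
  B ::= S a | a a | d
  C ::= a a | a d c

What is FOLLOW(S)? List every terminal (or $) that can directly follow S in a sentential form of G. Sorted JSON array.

FIRST sets, iterate to fixpoint:
pass 1:
  A via A→b: +{b}
  B via B→a a: +{a}
  B via B→d: +{d}
  C via C→a a: +{a}
  S via S→b A: +{b}
  S via S→c B: +{c}
  S via S→d c: +{d}
  FIRST(S)={b,c,d}  FIRST(A)={b}  FIRST(B)={a,d}  FIRST(C)={a}
pass 2:
  A via A→C: +{a}
  A via A→S S b: +{c,d}
  B via B→S a: +{b,c}
  FIRST(S)={b,c,d}  FIRST(A)={a,b,c,d}  FIRST(B)={a,b,c,d}  FIRST(C)={a}
pass 3: (stable)
  FIRST(S)={b,c,d}  FIRST(A)={a,b,c,d}  FIRST(B)={a,b,c,d}  FIRST(C)={a}

Compute FOLLOW by fixpoint:
FOLLOW(S) := {$}
[1]
  A→S S b: FOLLOW(S) ⊇ FIRST(S) = {b,c,d}; new: +{b,c,d}
  B→S a: FOLLOW(S) ⊇ FIRST(a) = {a}; new: +{a}
  S→b A: FOLLOW(A) ⊇ FOLLOW(S) ⊇ {$,a,b,c,d}; new: +{$,a,b,c,d}
  S→c B: FOLLOW(B) ⊇ FOLLOW(S) ⊇ {$,a,b,c,d}; new: +{$,a,b,c,d}
  S→c C: FOLLOW(C) ⊇ FOLLOW(S) ⊇ {$,a,b,c,d}; new: +{$,a,b,c,d}
  FOLLOW(S)={$,a,b,c,d}  FOLLOW(A)={$,a,b,c,d}  FOLLOW(B)={$,a,b,c,d}  FOLLOW(C)={$,a,b,c,d}
[2] (stable)
  FOLLOW(S)={$,a,b,c,d}  FOLLOW(A)={$,a,b,c,d}  FOLLOW(B)={$,a,b,c,d}  FOLLOW(C)={$,a,b,c,d}

FOLLOW(S) = ["$", "a", "b", "c", "d"]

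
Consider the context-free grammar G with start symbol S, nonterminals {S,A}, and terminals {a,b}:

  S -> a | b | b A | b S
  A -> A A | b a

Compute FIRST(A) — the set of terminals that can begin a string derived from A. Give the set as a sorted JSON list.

Compute FIRST by fixpoint:
[1]
  A via A→b a: +{b}
  S via S→a: +{a}
  S via S→b: +{b}
  FIRST(S)={a,b}  FIRST(A)={b}
[2] (stable)
  FIRST(S)={a,b}  FIRST(A)={b}

FIRST(A) = ["b"]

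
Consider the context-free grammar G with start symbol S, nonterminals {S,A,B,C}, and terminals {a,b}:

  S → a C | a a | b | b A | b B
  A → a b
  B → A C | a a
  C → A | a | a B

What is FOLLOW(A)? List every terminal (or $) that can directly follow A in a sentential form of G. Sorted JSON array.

FIRST sets, iterate to fixpoint:
round 1:
  A via A→a b: +{a}
  B via B→A C: +{a}
  C via C→A: +{a}
  S via S→a C: +{a}
  S via S→b: +{b}
  FIRST(S)={a,b}  FIRST(A)={a}  FIRST(B)={a}  FIRST(C)={a}
round 2: (stable)
  FIRST(S)={a,b}  FIRST(A)={a}  FIRST(B)={a}  FIRST(C)={a}

FOLLOW iteration:
seed FOLLOW(S) with $
[1]
  B→A C: FOLLOW(A) ⊇ FIRST(C) = {a}; new: +{a}
  S→a C: FOLLOW(C) ⊇ FOLLOW(S) ⊇ {$}; new: +{$}
  S→b A: FOLLOW(A) ⊇ FOLLOW(S) ⊇ {$}; new: +{$}
  S→b B: FOLLOW(B) ⊇ FOLLOW(S) ⊇ {$}; new: +{$}
  S: {$}  A: {$,a}  B: {$}  C: {$}
[2] (stable)
  S: {$}  A: {$,a}  B: {$}  C: {$}

FOLLOW(A) = ["$", "a"]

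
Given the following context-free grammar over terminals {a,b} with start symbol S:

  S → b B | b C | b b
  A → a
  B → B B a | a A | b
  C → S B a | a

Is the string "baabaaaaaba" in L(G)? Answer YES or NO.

CNF form of G:
  S -> T1 B | T1 C | T1 T1
  A -> a
  B -> B X2 | T0 A | b
  C -> S X3 | a
  T0 -> a
  T1 -> b
  X2 -> B T0
  X3 -> B T0

CYK table (by increasing span):
  [0..0]={B,T1}  "b"  orig:{B}
  [1..1]={A,C,T0}  "a"  orig:{A,C}
  [2..2]={A,C,T0}  "a"  orig:{A,C}
  [3..3]={B,T1}  "b"  orig:{B}
  [4..4]={A,C,T0}  "a"  orig:{A,C}
  [5..5]={A,C,T0}  "a"  orig:{A,C}
  [6..6]={A,C,T0}  "a"  orig:{A,C}
  [7..7]={A,C,T0}  "a"  orig:{A,C}
  [8..8]={A,C,T0}  "a"  orig:{A,C}
  [9..9]={B,T1}  "b"  orig:{B}
  [10..10]={A,C,T0}  "a"  orig:{A,C}
  [0..1]={S,X2,X3}  "ba"  orig:{S}
  [1..2]={B}  "aa"
  [2..3]=∅  "ab"
  [3..4]={S,X2,X3}  "ba"  orig:{S}
  [4..5]={B}  "aa"
  [5..6]={B}  "aa"
  [6..7]={B}  "aa"
  [7..8]={B}  "aa"
  [8..9]=∅  "ab"
  [9..10]={S,X2,X3}  "ba"  orig:{S}
  [0..2]={S}  "baa"
  [1..3]=∅  "aab"
  [2..4]=∅  "aba"
  [3..5]={S}  "baa"
  [4..6]={X2,X3}  "aaa"  orig:{}
  [5..7]={X2,X3}  "aaa"  orig:{}
  [6..8]={X2,X3}  "aaa"  orig:{}
  [7..9]=∅  "aab"
  [8..10]=∅  "aba"
  [0..3]=∅  "baab"
  [1..4]={B}  "aaba"
  [2..5]=∅  "abaa"
  [3..6]={B}  "baaa"
  [4..7]=∅  "aaaa"
  [5..8]=∅  "aaaa"
  [6..9]=∅  "aaab"
  [7..10]={B}  "aaba"
  [0..4]={C,S}  "baaba"
  [1..5]={X2,X3}  "aabaa"  orig:{}
  [2..6]=∅  "abaaa"
  [3..7]={C,X2,X3}  "baaaa"  orig:{C}
  [4..8]={B}  "aaaaa"
  [5..9]=∅  "aaaab"
  [6..10]=∅  "aaaba"
  [0..5]={B}  "baabaa"
  [1..6]=∅  "aabaaa"
  [2..7]=∅  "abaaaa"
  [3..8]={C,S}  "baaaaa"
  [4..9]=∅  "aaaaab"
  [5..10]=∅  "aaaaba"
  [0..6]={X2,X3}  "baabaaa"  orig:{}
  [1..7]={B}  "aabaaaa"
  [2..8]=∅  "abaaaaa"
  [3..9]=∅  "baaaaab"
  [4..10]={B}  "aaaaaba"
  [0..7]={C,S}  "baabaaaa"
  [1..8]={X2,X3}  "aabaaaaa"  orig:{}
  [2..9]=∅  "abaaaaab"
  [3..10]={C,S}  "baaaaaba"
  [0..8]={B}  "baabaaaaa"
  [1..9]=∅  "aabaaaaab"
  [2..10]=∅  "abaaaaaba"
  [0..9]=∅  "baabaaaaab"
  [1..10]=∅  "aabaaaaaba"
  [0..10]={B}  "baabaaaaaba"

S ∉ T[0,10] ⇒ NO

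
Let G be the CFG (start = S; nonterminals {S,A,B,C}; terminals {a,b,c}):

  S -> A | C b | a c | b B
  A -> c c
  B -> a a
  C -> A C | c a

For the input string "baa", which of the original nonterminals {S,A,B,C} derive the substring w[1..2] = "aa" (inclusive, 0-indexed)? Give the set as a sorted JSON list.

CNF form of G:
  S -> C T2 | T0 T0 | T1 T0 | T2 B
  A -> T0 T0
  B -> T1 T1
  C -> A C | T0 T1
  T0 -> c
  T1 -> a
  T2 -> b

CYK table (by increasing span) (cells [i..j] with 1 ≤ i ≤ j ≤ 2 only):
  cell(1,1) a: {T1}  orig:{}
  cell(2,2) a: {T1}  orig:{}
  cell(1,2) aa: {B}

Original NTs in T[1,2] deriving "aa": ["B"]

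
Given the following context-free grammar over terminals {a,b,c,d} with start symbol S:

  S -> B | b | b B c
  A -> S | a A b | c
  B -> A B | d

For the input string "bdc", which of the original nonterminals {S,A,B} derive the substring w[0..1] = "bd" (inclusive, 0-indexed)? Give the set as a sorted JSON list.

CNF form of G:
  S -> A B | T1 X5 | b | d
  A -> A B | T0 X3 | T1 X4 | b | c | d
  B -> A B | d
  T0 -> a
  T1 -> b
  T2 -> c
  X3 -> A T1
  X4 -> B T2
  X5 -> B T2

Fill CYK table bottom-up, restricted to cells inside w[0..1]:
  [0..0]={A,S,T1}  "b"  orig:{A,S}
  [1..1]={A,B,S}  "d"
  [0..1]={A,B,S}  "bd"

Original NTs in T[0,1] deriving "bd": ["A", "B", "S"]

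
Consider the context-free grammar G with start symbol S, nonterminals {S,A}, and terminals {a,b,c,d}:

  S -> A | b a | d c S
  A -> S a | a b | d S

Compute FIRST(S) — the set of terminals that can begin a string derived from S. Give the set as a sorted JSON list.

Compute FIRST by fixpoint:
[1]
  A via A→a b: +{a}
  A via A→d S: +{d}
  S via S→A: +{a,d}
  S via S→b a: +{b}
  FIRST[S]={a,b,d}  FIRST[A]={a,d}
[2]
  A via A→S a: +{b}
  FIRST[S]={a,b,d}  FIRST[A]={a,b,d}
[3] (stable)
  FIRST[S]={a,b,d}  FIRST[A]={a,b,d}

FIRST(S) = ["a", "b", "d"]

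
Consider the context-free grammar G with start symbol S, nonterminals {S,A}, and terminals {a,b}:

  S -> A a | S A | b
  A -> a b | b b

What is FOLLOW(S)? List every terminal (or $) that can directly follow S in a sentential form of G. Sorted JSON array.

FIRST sets, iterate to fixpoint:
round 1:
  A via A→a b: +{a}
  A via A→b b: +{b}
  S via S→A a: +{a,b}
  S: {a,b}  A: {a,b}
round 2: — fixpoint
  S: {a,b}  A: {a,b}

Compute FOLLOW by fixpoint:
seed FOLLOW(S) with $
round 1:
  S→A a: FOLLOW(A) ⊇ FIRST(a) = {a}; new: +{a}
  S→S A: FOLLOW(S) ⊇ FIRST(A) = {a,b}; new: +{a,b}
  S→S A: FOLLOW(A) ⊇ FOLLOW(S) ⊇ {$,a,b}; new: +{$,b}
  FOLLOW(S)={$,a,b}  FOLLOW(A)={$,a,b}
round 2: (stable)
  FOLLOW(S)={$,a,b}  FOLLOW(A)={$,a,b}

FOLLOW(S) = ["$", "a", "b"]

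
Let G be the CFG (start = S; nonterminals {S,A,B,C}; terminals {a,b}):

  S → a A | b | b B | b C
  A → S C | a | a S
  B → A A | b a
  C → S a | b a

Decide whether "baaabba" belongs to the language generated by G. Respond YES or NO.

CNF form of G:
  S -> T0 A | T1 B | T1 C | b
  A -> S C | T0 S | a
  B -> A A | T1 T0
  C -> S T0 | T1 T0
  T0 -> a
  T1 -> b

CYK fill:
  cell(0,0) b: {S,T1}  orig:{S}
  cell(1,1) a: {A,T0}  orig:{A}
  cell(2,2) a: {A,T0}  orig:{A}
  cell(3,3) a: {A,T0}  orig:{A}
  cell(4,4) b: {S,T1}  orig:{S}
  cell(5,5) b: {S,T1}  orig:{S}
  cell(6,6) a: {A,T0}  orig:{A}
  cell(0,1) ba: {B,C}
  cell(1,2) aa: {B,S}
  cell(2,3) aa: {B,S}
  cell(3,4) ab: {A}
  cell(4,5) bb: ∅
  cell(5,6) ba: {B,C}
  cell(0,2) baa: {S}
  cell(1,3) aaa: {A,C}
  cell(2,4) aab: {B,S}
  cell(3,5) abb: ∅
  cell(4,6) bba: {A,S}
  cell(0,3) baaa: {A,C,S}
  cell(1,4) aaab: {A}
  cell(2,5) aabb: ∅
  cell(3,6) abba: {A,B,S}
  cell(0,4) baaab: ∅
  cell(1,5) aaabb: ∅
  cell(2,6) aabba: {A,B,S}
  cell(0,5) baaabb: ∅
  cell(1,6) aaabba: {A,B,S}
  cell(0,6) baaabba: {B,S}

S ∈ T[0,6] ⇒ YES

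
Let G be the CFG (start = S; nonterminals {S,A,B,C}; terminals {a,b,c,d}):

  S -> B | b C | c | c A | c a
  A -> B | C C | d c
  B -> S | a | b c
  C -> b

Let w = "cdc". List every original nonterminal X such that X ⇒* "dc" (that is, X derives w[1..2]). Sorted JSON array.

CNF form of G:
  S -> T0 C | T0 T1 | T1 A | T1 T2 | a | c
  A -> C C | T0 C | T0 T1 | T1 A | T1 T2 | T3 T1 | a | c
  B -> T0 C | T0 T1 | T1 A | T1 T2 | a | c
  C -> b
  T0 -> b
  T1 -> c
  T2 -> a
  T3 -> d

CYK table (by increasing span) (cells [i..j] with 1 ≤ i ≤ j ≤ 2 only):
  [1..1]={T3}  "d"  orig:{}
  [2..2]={A,B,S,T1}  "c"  orig:{A,B,S}
  [1..2]={A}  "dc"

Original NTs in T[1,2] deriving "dc": ["A"]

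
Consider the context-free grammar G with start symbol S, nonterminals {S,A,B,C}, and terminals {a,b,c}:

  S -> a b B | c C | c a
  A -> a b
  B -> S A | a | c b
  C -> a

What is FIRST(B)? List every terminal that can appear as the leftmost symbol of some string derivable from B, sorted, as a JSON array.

Compute FIRST by fixpoint:
pass 1:
  A via A→a b: +{a}
  B via B→a: +{a}
  B via B→c b: +{c}
  C via C→a: +{a}
  S via S→a b B: +{a}
  S via S→c C: +{c}
  S: {a,c}  A: {a}  B: {a,c}  C: {a}
pass 2: (no change)
  S: {a,c}  A: {a}  B: {a,c}  C: {a}

FIRST(B) = ["a", "c"]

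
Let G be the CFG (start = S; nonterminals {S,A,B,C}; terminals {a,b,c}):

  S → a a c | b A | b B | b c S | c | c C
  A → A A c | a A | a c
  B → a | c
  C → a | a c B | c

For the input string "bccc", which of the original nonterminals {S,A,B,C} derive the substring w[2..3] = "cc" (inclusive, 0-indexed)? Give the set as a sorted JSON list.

Convert to CNF:
  S -> T0 C | T1 X5 | T2 A | T2 B | T2 X6 | c
  A -> A X3 | T1 A | T1 T0
  B -> a | c
  C -> T1 X4 | a | c
  T0 -> c
  T1 -> a
  T2 -> b
  X3 -> A T0
  X4 -> T0 B
  X5 -> T1 T0
  X6 -> T0 S

Fill CYK table bottom-up — only the sub-triangle for w[2..3]:
  T[2,2] 'c' = {B,C,S,T0}  orig:{B,C,S}
  T[3,3] 'c' = {B,C,S,T0}  orig:{B,C,S}
  T[2,3] 'cc' = {S,X4,X6}  orig:{S}

Original NTs in T[2,3] deriving "cc": ["S"]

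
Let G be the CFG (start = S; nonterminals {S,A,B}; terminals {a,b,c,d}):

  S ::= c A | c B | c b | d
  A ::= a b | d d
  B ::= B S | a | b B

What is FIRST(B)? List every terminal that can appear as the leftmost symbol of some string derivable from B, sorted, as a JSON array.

FIRST iteration:
pass 1:
  A via A→a b: +{a}
  A via A→d d: +{d}
  B via B→a: +{a}
  B via B→b B: +{b}
  S via S→c A: +{c}
  S via S→d: +{d}
  FIRST[S]={c,d}  FIRST[A]={a,d}  FIRST[B]={a,b}
pass 2: — fixpoint
  FIRST[S]={c,d}  FIRST[A]={a,d}  FIRST[B]={a,b}

FIRST(B) = ["a", "b"]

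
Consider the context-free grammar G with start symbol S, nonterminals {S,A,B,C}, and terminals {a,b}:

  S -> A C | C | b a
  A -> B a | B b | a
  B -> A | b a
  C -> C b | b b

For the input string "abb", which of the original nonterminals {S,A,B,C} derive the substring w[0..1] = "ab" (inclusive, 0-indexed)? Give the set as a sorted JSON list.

Convert to CNF:
  S -> A C | C T1 | T1 T0 | T1 T1
  A -> B T0 | B T1 | a
  B -> B T0 | B T1 | T1 T0 | a
  C -> C T1 | T1 T1
  T0 -> a
  T1 -> b

Fill CYK table bottom-up (cells [i..j] with 0 ≤ i ≤ j ≤ 1 only):
  T[0,0] 'a' = {A,B,T0}  orig:{A,B}
  T[1,1] 'b' = {T1}  orig:{}
  T[0,1] 'ab' = {A,B}

Original NTs in T[0,1] deriving "ab": ["A", "B"]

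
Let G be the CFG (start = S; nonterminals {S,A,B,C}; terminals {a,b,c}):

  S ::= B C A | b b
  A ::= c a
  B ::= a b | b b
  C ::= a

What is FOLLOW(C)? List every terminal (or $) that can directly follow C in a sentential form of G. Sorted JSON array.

FIRST sets, iterate to fixpoint:
round 1:
  A via A→c a: +{c}
  B via B→a b: +{a}
  B via B→b b: +{b}
  C via C→a: +{a}
  S via S→B C A: +{a,b}
  FIRST(S)={a,b}  FIRST(A)={c}  FIRST(B)={a,b}  FIRST(C)={a}
round 2: done
  FIRST(S)={a,b}  FIRST(A)={c}  FIRST(B)={a,b}  FIRST(C)={a}

FOLLOW iteration:
seed FOLLOW(S) with $
[1]
  S→B C A: FOLLOW(B) ⊇ FIRST(C) = {a}; new: +{a}
  S→B C A: FOLLOW(C) ⊇ FIRST(A) = {c}; new: +{c}
  S→B C A: FOLLOW(A) ⊇ FOLLOW(S) ⊇ {$}; new: +{$}
  FOLLOW(S)={$}  FOLLOW(A)={$}  FOLLOW(B)={a}  FOLLOW(C)={c}
[2] done
  FOLLOW(S)={$}  FOLLOW(A)={$}  FOLLOW(B)={a}  FOLLOW(C)={c}

FOLLOW(C) = ["c"]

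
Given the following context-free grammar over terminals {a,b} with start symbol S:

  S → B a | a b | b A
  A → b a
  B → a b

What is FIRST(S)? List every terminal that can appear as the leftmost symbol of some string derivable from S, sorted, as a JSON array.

Compute FIRST by fixpoint:
iter 1:
  A via A→b a: +{b}
  B via B→a b: +{a}
  S via S→B a: +{a}
  S via S→b A: +{b}
  S: {a,b}  A: {b}  B: {a}
iter 2: (no change)
  S: {a,b}  A: {b}  B: {a}

FIRST(S) = ["a", "b"]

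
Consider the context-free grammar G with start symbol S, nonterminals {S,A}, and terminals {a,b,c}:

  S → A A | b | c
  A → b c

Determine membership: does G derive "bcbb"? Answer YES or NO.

Convert to CNF:
  S -> A A | b | c
  A -> T0 T1
  T0 -> b
  T1 -> c

Fill CYK table bottom-up:
  [0..0]={S,T0}  "b"  orig:{S}
  [1..1]={S,T1}  "c"  orig:{S}
  [2..2]={S,T0}  "b"  orig:{S}
  [3..3]={S,T0}  "b"  orig:{S}
  [0..1]={A}  "bc"
  [1..2]=∅  "cb"
  [2..3]=∅  "bb"
  [0..2]=∅  "bcb"
  [1..3]=∅  "cbb"
  [0..3]=∅  "bcbb"

S ∉ T[0,3] ⇒ NO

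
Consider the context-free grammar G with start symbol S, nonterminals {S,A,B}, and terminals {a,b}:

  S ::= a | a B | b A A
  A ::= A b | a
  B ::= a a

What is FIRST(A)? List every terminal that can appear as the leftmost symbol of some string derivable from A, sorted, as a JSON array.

FIRST iteration:
pass 1:
  A via A→a: +{a}
  B via B→a a: +{a}
  S via S→a: +{a}
  S via S→b A A: +{b}
  FIRST[S]={a,b}  FIRST[A]={a}  FIRST[B]={a}
pass 2: (no change)
  FIRST[S]={a,b}  FIRST[A]={a}  FIRST[B]={a}

FIRST(A) = ["a"]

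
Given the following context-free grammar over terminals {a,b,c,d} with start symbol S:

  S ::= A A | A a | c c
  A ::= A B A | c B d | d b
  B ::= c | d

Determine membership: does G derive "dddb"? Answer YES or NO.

CNF form of G:
  S -> A A | A T3 | T0 T0
  A -> A X4 | T0 X5 | T1 T2
  B -> c | d
  T0 -> c
  T1 -> d
  T2 -> b
  T3 -> a
  X4 -> B A
  X5 -> B T1

Fill CYK table bottom-up:
  [0..0]={B,T1}  "d"  orig:{B}
  [1..1]={B,T1}  "d"  orig:{B}
  [2..2]={B,T1}  "d"  orig:{B}
  [3..3]={T2}  "b"  orig:{}
  [0..1]={X5}  "dd"  orig:{}
  [1..2]={X5}  "dd"  orig:{}
  [2..3]={A}  "db"
  [0..2]=∅  "ddd"
  [1..3]={X4}  "ddb"  orig:{}
  [0..3]=∅  "dddb"

S ∉ T[0,3] ⇒ NO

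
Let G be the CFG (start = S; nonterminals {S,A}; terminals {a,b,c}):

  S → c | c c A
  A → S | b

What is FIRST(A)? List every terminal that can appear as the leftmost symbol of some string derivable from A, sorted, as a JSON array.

Compute FIRST by fixpoint:
[1]
  A via A→b: +{b}
  S via S→c: +{c}
  FIRST[S]={c}  FIRST[A]={b}
[2]
  A via A→S: +{c}
  FIRST[S]={c}  FIRST[A]={b,c}
[3] (stable)
  FIRST[S]={c}  FIRST[A]={b,c}

FIRST(A) = ["b", "c"]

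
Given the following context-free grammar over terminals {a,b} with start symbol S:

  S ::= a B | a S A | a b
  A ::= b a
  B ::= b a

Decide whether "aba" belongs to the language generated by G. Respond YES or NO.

CNF form of G:
  S -> T1 B | T1 T0 | T1 X2
  A -> T0 T1
  B -> T0 T1
  T0 -> b
  T1 -> a
  X2 -> S A

CYK fill:
  [0..0]={T1}  "a"  orig:{}
  [1..1]={T0}  "b"  orig:{}
  [2..2]={T1}  "a"  orig:{}
  [0..1]={S}  "ab"
  [1..2]={A,B}  "ba"
  [0..2]={S}  "aba"

S ∈ T[0,2] ⇒ YES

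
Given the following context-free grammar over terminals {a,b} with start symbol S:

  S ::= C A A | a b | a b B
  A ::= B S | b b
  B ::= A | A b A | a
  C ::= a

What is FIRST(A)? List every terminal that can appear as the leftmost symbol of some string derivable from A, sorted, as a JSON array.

FIRST sets, iterate to fixpoint:
[1]
  A via A→b b: +{b}
  B via B→A: +{b}
  B via B→a: +{a}
  C via C→a: +{a}
  S via S→C A A: +{a}
  FIRST[S]={a}  FIRST[A]={b}  FIRST[B]={a,b}  FIRST[C]={a}
[2]
  A via A→B S: +{a}
  FIRST[S]={a}  FIRST[A]={a,b}  FIRST[B]={a,b}  FIRST[C]={a}
[3] — fixpoint
  FIRST[S]={a}  FIRST[A]={a,b}  FIRST[B]={a,b}  FIRST[C]={a}

FIRST(A) = ["a", "b"]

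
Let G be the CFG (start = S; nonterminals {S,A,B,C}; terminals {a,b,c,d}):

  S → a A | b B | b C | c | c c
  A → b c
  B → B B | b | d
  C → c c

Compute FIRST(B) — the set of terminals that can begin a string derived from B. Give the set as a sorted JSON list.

FIRST sets, iterate to fixpoint:
[1]
  A via A→b c: +{b}
  B via B→b: +{b}
  B via B→d: +{d}
  C via C→c c: +{c}
  S via S→a A: +{a}
  S via S→b B: +{b}
  S via S→c: +{c}
  FIRST(S)={a,b,c}  FIRST(A)={b}  FIRST(B)={b,d}  FIRST(C)={c}
[2] done
  FIRST(S)={a,b,c}  FIRST(A)={b}  FIRST(B)={b,d}  FIRST(C)={c}

FIRST(B) = ["b", "d"]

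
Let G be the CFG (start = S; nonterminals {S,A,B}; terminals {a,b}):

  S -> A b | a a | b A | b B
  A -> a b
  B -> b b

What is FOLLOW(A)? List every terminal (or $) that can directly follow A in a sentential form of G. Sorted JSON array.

FIRST iteration:
pass 1:
  A via A→a b: +{a}
  B via B→b b: +{b}
  S via S→A b: +{a}
  S via S→b A: +{b}
  S: {a,b}  A: {a}  B: {b}
pass 2: (no change)
  S: {a,b}  A: {a}  B: {b}

FOLLOW sets:
seed FOLLOW(S) with $
iter 1:
  S→A b: FOLLOW(A) ⊇ FIRST(b) = {b}; new: +{b}
  S→b A: FOLLOW(A) ⊇ FOLLOW(S) ⊇ {$}; new: +{$}
  S→b B: FOLLOW(B) ⊇ FOLLOW(S) ⊇ {$}; new: +{$}
  FOLLOW(S)={$}  FOLLOW(A)={$,b}  FOLLOW(B)={$}
iter 2: (no change)
  FOLLOW(S)={$}  FOLLOW(A)={$,b}  FOLLOW(B)={$}

FOLLOW(A) = ["$", "b"]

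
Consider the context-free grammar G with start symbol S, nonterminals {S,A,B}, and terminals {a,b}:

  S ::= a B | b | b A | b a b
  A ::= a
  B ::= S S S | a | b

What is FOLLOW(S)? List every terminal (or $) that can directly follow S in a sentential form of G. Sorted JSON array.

Compute FIRST by fixpoint:
pass 1:
  A via A→a: +{a}
  B via B→a: +{a}
  B via B→b: +{b}
  S via S→a B: +{a}
  S via S→b: +{b}
  FIRST[S]={a,b}  FIRST[A]={a}  FIRST[B]={a,b}
pass 2: (no change)
  FIRST[S]={a,b}  FIRST[A]={a}  FIRST[B]={a,b}

FOLLOW sets:
seed FOLLOW(S) with $
[1]
  B→S S S: FOLLOW(S) ⊇ FIRST(S) = {a,b}; new: +{a,b}
  S→a B: FOLLOW(B) ⊇ FOLLOW(S) ⊇ {$,a,b}; new: +{$,a,b}
  S→b A: FOLLOW(A) ⊇ FOLLOW(S) ⊇ {$,a,b}; new: +{$,a,b}
  FOLLOW(S)={$,a,b}  FOLLOW(A)={$,a,b}  FOLLOW(B)={$,a,b}
[2] (stable)
  FOLLOW(S)={$,a,b}  FOLLOW(A)={$,a,b}  FOLLOW(B)={$,a,b}

FOLLOW(S) = ["$", "a", "b"]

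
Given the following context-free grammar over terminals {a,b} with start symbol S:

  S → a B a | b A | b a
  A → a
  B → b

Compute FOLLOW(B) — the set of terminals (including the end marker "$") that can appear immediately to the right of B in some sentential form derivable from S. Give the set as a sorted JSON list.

FIRST sets, iterate to fixpoint:
iter 1:
  A via A→a: +{a}
  B via B→b: +{b}
  S via S→a B a: +{a}
  S via S→b A: +{b}
  FIRST(S)={a,b}  FIRST(A)={a}  FIRST(B)={b}
iter 2: (stable)
  FIRST(S)={a,b}  FIRST(A)={a}  FIRST(B)={b}

FOLLOW sets:
FOLLOW(S) := {$}
round 1:
  S→a B a: FOLLOW(B) ⊇ FIRST(a) = {a}; new: +{a}
  S→b A: FOLLOW(A) ⊇ FOLLOW(S) ⊇ {$}; new: +{$}
  S: {$}  A: {$}  B: {a}
round 2: (no change)
  S: {$}  A: {$}  B: {a}

FOLLOW(B) = ["a"]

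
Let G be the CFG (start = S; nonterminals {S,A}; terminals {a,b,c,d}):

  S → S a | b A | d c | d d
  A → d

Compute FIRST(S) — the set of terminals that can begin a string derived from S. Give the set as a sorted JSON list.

FIRST sets, iterate to fixpoint:
pass 1:
  A via A→d: +{d}
  S via S→b A: +{b}
  S via S→d c: +{d}
  S: {b,d}  A: {d}
pass 2: done
  S: {b,d}  A: {d}

FIRST(S) = ["b", "d"]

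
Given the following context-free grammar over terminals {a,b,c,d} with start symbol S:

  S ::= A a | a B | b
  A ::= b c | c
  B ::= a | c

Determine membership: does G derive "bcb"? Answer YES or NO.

Convert to CNF:
  S -> A T2 | T2 B | b
  A -> T0 T1 | c
  B -> a | c
  T0 -> b
  T1 -> c
  T2 -> a

CYK fill:
  T[0,0] 'b' = {S,T0}  orig:{S}
  T[1,1] 'c' = {A,B,T1}  orig:{A,B}
  T[2,2] 'b' = {S,T0}  orig:{S}
  T[0,1] 'bc' = {A}
  T[1,2] 'cb' = ∅
  T[0,2] 'bcb' = ∅

S ∉ T[0,2] ⇒ NO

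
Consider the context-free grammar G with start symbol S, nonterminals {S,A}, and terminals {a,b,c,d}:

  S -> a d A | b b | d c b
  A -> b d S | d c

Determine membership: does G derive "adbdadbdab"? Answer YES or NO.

Convert to CNF:
  S -> T0 T0 | T1 X6 | T3 X5
  A -> T0 X4 | T1 T2
  T0 -> b
  T1 -> d
  T2 -> c
  T3 -> a
  X4 -> T1 S
  X5 -> T1 A
  X6 -> T2 T0

CYK table (by increasing span):
  [0..0]={T3}  "a"  orig:{}
  [1..1]={T1}  "d"  orig:{}
  [2..2]={T0}  "b"  orig:{}
  [3..3]={T1}  "d"  orig:{}
  [4..4]={T3}  "a"  orig:{}
  [5..5]={T1}  "d"  orig:{}
  [6..6]={T0}  "b"  orig:{}
  [7..7]={T1}  "d"  orig:{}
  [8..8]={T3}  "a"  orig:{}
  [9..9]={T0}  "b"  orig:{}
  [0..1]=∅  "ad"
  [1..2]=∅  "db"
  [2..3]=∅  "bd"
  [3..4]=∅  "da"
  [4..5]=∅  "ad"
  [5..6]=∅  "db"
  [6..7]=∅  "bd"
  [7..8]=∅  "da"
  [8..9]=∅  "ab"
  [0..2]=∅  "adb"
  [1..3]=∅  "dbd"
  [2..4]=∅  "bda"
  [3..5]=∅  "dad"
  [4..6]=∅  "adb"
  [5..7]=∅  "dbd"
  [6..8]=∅  "bda"
  [7..9]=∅  "dab"
  [0..3]=∅  "adbd"
  [1..4]=∅  "dbda"
  [2..5]=∅  "bdad"
  [3..6]=∅  "dadb"
  [4..7]=∅  "adbd"
  [5..8]=∅  "dbda"
  [6..9]=∅  "bdab"
  [0..4]=∅  "adbda"
  [1..5]=∅  "dbdad"
  [2..6]=∅  "bdadb"
  [3..7]=∅  "dadbd"
  [4..8]=∅  "adbda"
  [5..9]=∅  "dbdab"
  [0..5]=∅  "adbdad"
  [1..6]=∅  "dbdadb"
  [2..7]=∅  "bdadbd"
  [3..8]=∅  "dadbda"
  [4..9]=∅  "adbdab"
  [0..6]=∅  "adbdadb"
  [1..7]=∅  "dbdadbd"
  [2..8]=∅  "bdadbda"
  [3..9]=∅  "dadbdab"
  [0..7]=∅  "adbdadbd"
  [1..8]=∅  "dbdadbda"
  [2..9]=∅  "bdadbdab"
  [0..8]=∅  "adbdadbda"
  [1..9]=∅  "dbdadbdab"
  [0..9]=∅  "adbdadbdab"

S ∉ T[0,9] ⇒ NO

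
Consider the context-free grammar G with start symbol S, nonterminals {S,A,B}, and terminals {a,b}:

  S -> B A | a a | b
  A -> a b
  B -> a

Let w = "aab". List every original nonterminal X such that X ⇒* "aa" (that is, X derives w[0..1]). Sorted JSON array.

Convert to CNF:
  S -> B A | T0 T0 | b
  A -> T0 T1
  B -> a
  T0 -> a
  T1 -> b

CYK table (by increasing span) (cells [i..j] with 0 ≤ i ≤ j ≤ 1 only):
  T[0,0] 'a' = {B,T0}  orig:{B}
  T[1,1] 'a' = {B,T0}  orig:{B}
  T[0,1] 'aa' = {S}

Original NTs in T[0,1] deriving "aa": ["S"]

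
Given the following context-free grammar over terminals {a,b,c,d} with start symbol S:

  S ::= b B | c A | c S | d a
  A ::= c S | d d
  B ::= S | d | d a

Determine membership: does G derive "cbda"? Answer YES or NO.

CNF form of G:
  S -> T0 A | T0 S | T1 T3 | T2 B
  A -> T0 S | T1 T1
  B -> T0 A | T0 S | T1 T3 | T2 B | d
  T0 -> c
  T1 -> d
  T2 -> b
  T3 -> a

CYK table (by increasing span):
  cell(0,0) c: {T0}  orig:{}
  cell(1,1) b: {T2}  orig:{}
  cell(2,2) d: {B,T1}  orig:{B}
  cell(3,3) a: {T3}  orig:{}
  cell(0,1) cb: ∅
  cell(1,2) bd: {B,S}
  cell(2,3) da: {B,S}
  cell(0,2) cbd: {A,B,S}
  cell(1,3) bda: {B,S}
  cell(0,3) cbda: {A,B,S}

S ∈ T[0,3] ⇒ YES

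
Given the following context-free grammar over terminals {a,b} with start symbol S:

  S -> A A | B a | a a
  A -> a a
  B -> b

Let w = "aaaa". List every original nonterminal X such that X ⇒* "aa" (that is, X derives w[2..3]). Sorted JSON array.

CNF form of G:
  S -> A A | B T0 | T0 T0
  A -> T0 T0
  B -> b
  T0 -> a

CYK table (by increasing span) (cells [i..j] with 2 ≤ i ≤ j ≤ 3 only):
  cell(2,2) a: {T0}  orig:{}
  cell(3,3) a: {T0}  orig:{}
  cell(2,3) aa: {A,S}

Original NTs in T[2,3] deriving "aa": ["A", "S"]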